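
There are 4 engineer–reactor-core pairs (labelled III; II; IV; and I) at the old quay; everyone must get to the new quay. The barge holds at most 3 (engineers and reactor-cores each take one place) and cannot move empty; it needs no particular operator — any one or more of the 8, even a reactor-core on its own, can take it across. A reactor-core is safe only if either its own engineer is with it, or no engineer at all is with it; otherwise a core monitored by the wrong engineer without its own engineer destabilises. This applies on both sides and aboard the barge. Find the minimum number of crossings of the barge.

Counting alone: each trip to the new quay takes at most 3 across and each return brings at least 1 back, so after t trips out (and t−1 returns) at most 3t − (t−1) of the 8 are across; that first reaches 8 at t = 4, so at least 7 crossings are needed.
The safety rule pushes this higher. Following every safe sequence of crossings, the most of the 8 that can be at the new quay as the barge arrives there on crossing 7 is 7 — never all 8.
So no plan with fewer than 9 crossings exists, and this one achieves 9:
1. engineer III and reactor-core III cross → the new quay.
2. engineer III crosses ← the old quay.
3. engineer II, engineer III, and reactor-core II cross → the new quay.
4. engineer III and reactor-core III cross ← the old quay.
5. engineer I, engineer III, and engineer IV cross → the new quay.
6. reactor-core II crosses ← the old quay.
7. reactor-core II and reactor-core III cross → the new quay.
8. reactor-core III crosses ← the old quay.
9. reactor-core I, reactor-core III, and reactor-core IV cross → the new quay.

9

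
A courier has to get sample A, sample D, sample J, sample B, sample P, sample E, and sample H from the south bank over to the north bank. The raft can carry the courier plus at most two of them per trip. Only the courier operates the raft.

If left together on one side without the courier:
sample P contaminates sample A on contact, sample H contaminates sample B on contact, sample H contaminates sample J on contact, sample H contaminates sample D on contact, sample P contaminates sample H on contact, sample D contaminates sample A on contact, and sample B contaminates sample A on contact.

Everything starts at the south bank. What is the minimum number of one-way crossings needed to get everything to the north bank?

Counting alone: the courier can take at most 2 across per trip to the north bank, so moving all 7 needs at least 4 loaded trips out, with a return between consecutive ones — at least 7 crossings.
The safety rule pushes this higher. Following every safe sequence of crossings, the most of the 7 that can be at the north bank as the raft arrives there on crossing 7 is 6 — never all 7.
So no plan with fewer than 9 crossings exists, and this one achieves 9:
1. Courier goes to the north bank with sample A and sample H.  [the south bank: sample B, sample D, sample E, sample J, sample P | the north bank: sample A, sample H]
2. Courier goes back to the south bank alone.  [the south bank: sample B, sample D, sample E, sample J, sample P | the north bank: sample A, sample H]
3. Courier goes to the north bank with sample E.  [the south bank: sample B, sample D, sample J, sample P | the north bank: sample A, sample E, sample H]
4. Courier goes back to the south bank alone.  [the south bank: sample B, sample D, sample J, sample P | the north bank: sample A, sample E, sample H]
5. Courier goes to the north bank with sample D and sample J.  [the south bank: sample B, sample P | the north bank: sample A, sample D, sample E, sample H, sample J]
6. Courier goes back to the south bank with sample A and sample H.  [the south bank: sample A, sample B, sample H, sample P | the north bank: sample D, sample E, sample J]
7. Courier goes to the north bank with sample B and sample P.  [the south bank: sample A, sample H | the north bank: sample B, sample D, sample E, sample J, sample P]
8. Courier goes back to the south bank alone.  [the south bank: sample A, sample H | the north bank: sample B, sample D, sample E, sample J, sample P]
9. Courier goes to the north bank with sample A and sample H.  [the south bank: — | the north bank: sample A, sample B, sample D, sample E, sample H, sample J, sample P]

9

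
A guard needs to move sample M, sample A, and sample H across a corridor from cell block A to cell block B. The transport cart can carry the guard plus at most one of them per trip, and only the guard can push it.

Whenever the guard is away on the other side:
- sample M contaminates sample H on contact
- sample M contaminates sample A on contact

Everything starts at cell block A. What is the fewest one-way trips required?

7

Counting alone: the guard can take at most 1 across per trip to cell block B, so moving all 3 needs at least 3 loaded trips out, with a return between consecutive ones — at least 5 crossings.
The safety rule pushes this higher. Following every safe sequence of crossings, the most of the 3 that can be at cell block B as the transport cart arrives there on crossing 5 is 2 — never all 3.
So no plan with fewer than 7 crossings exists, and this one achieves 7:
1. Guard goes to cell block B with sample M.  [cell block A: sample A, sample H | cell block B: sample M]
2. Guard goes back to cell block A alone.  [cell block A: sample A, sample H | cell block B: sample M]
3. Guard goes to cell block B with sample A.  [cell block A: sample H | cell block B: sample A, sample M]
4. Guard goes back to cell block A with sample M.  [cell block A: sample H, sample M | cell block B: sample A]
5. Guard goes to cell block B with sample H.  [cell block A: sample M | cell block B: sample A, sample H]
6. Guard goes back to cell block A alone.  [cell block A: sample M | cell block B: sample A, sample H]
7. Guard goes to cell block B with sample M.  [cell block A: — | cell block B: sample A, sample H, sample M]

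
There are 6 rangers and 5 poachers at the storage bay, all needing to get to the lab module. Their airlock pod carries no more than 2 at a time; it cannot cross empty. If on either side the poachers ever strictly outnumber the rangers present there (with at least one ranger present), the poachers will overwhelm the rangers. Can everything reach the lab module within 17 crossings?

Counting alone: each trip to the lab module takes at most 2 across and each return brings at least 1 back, so after t trips out (and t−1 returns) at most 2t − (t−1) of the 11 are across; that first reaches 11 at t = 10, so at least 19 crossings are needed.
Since 17 < 19, 17 crossings cannot be enough. (The shortest complete plan in fact takes 19:)
1. 2 poachers → the lab module.  (the storage bay: 6R 3P; the lab module: 0R 2P)
2. 1 poacher ← the storage bay.  (the storage bay: 6R 4P; the lab module: 0R 1P)
3. 2 poachers → the lab module.  (the storage bay: 6R 2P; the lab module: 0R 3P)
4. 1 poacher ← the storage bay.  (the storage bay: 6R 3P; the lab module: 0R 2P)
5. 2 rangers → the lab module.  (the storage bay: 4R 3P; the lab module: 2R 2P)
6. 1 poacher ← the storage bay.  (the storage bay: 4R 4P; the lab module: 2R 1P)
7. 1 ranger and 1 poacher → the lab module.  (the storage bay: 3R 3P; the lab module: 3R 2P)
8. 1 ranger ← the storage bay.  (the storage bay: 4R 3P; the lab module: 2R 2P)
9. 1 ranger and 1 poacher → the lab module.  (the storage bay: 3R 2P; the lab module: 3R 3P)
10. 1 poacher ← the storage bay.  (the storage bay: 3R 3P; the lab module: 3R 2P)
11. 1 ranger and 1 poacher → the lab module.  (the storage bay: 2R 2P; the lab module: 4R 3P)
12. 1 ranger ← the storage bay.  (the storage bay: 3R 2P; the lab module: 3R 3P)
13. 1 ranger and 1 poacher → the lab module.  (the storage bay: 2R 1P; the lab module: 4R 4P)
14. 1 poacher ← the storage bay.  (the storage bay: 2R 2P; the lab module: 4R 3P)
15. 1 ranger and 1 poacher → the lab module.  (the storage bay: 1R 1P; the lab module: 5R 4P)
16. 1 ranger ← the storage bay.  (the storage bay: 2R 1P; the lab module: 4R 4P)
17. 1 ranger and 1 poacher → the lab module.  (the storage bay: 1R 0P; the lab module: 5R 5P)
18. 1 poacher ← the storage bay.  (the storage bay: 1R 1P; the lab module: 5R 4P)
19. 1 ranger and 1 poacher → the lab module.  (the storage bay: 0R 0P; the lab module: 6R 5P)

No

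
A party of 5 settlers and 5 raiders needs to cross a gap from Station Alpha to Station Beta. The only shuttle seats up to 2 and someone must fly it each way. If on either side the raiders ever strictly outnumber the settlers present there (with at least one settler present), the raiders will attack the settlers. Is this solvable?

Following every safe sequence of crossings from the start, the most of the 10 that can be at Station Beta as the shuttle arrives there on crossings 1, 3, 5, 7 is 2, 3, 4, 5 respectively; the best ever achieved is 5 of 10.
From crossing 9 on, no configuration arises that was not already reachable earlier: only 13 distinct safe configurations (who is on which side, and where the shuttle is) can ever be reached, none of them has everyone across, and every continuation just revisits them. They are: 0 settlers + 0 raiders across (shuttle back at the start); 0 settlers + 1 raider across (shuttle there); 0 settlers + 1 raider across (shuttle back at the start); 0 settlers + 2 raiders across (shuttle there); 0 settlers + 2 raiders across (shuttle back at the start); 0 settlers + 3 raiders across (shuttle there); 0 settlers + 3 raiders across (shuttle back at the start); 0 settlers + 4 raiders across (shuttle there); 0 settlers + 4 raiders across (shuttle back at the start); 0 settlers + 5 raiders across (shuttle there); 1 settler + 1 raider across (shuttle there); 1 settler + 1 raider across (shuttle back at the start); 2 settlers + 2 raiders across (shuttle there). So no valid plan exists.

No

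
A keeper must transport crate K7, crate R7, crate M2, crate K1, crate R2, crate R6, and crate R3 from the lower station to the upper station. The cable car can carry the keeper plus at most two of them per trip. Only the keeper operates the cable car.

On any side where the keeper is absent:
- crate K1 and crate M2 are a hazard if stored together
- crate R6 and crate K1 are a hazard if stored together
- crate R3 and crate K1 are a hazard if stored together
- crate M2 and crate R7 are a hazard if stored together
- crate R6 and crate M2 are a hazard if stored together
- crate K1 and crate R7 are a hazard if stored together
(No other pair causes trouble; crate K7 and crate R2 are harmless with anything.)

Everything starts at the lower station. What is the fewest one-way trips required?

11

Counting alone: the keeper can take at most 2 across per trip to the upper station, so moving all 7 needs at least 4 loaded trips out, with a return between consecutive ones — at least 7 crossings.
The safety rule pushes this higher. Following every safe sequence of crossings, the most of the 7 that can be at the upper station as the cable car arrives there on crossings 7, 9 is 5, 6 respectively — never all 7.
So no plan with fewer than 11 crossings exists, and this one achieves 11:
1. Keeper goes to the upper station with crate K1 and crate M2.  [the lower station: crate K7, crate R2, crate R3, crate R6, crate R7 | the upper station: crate K1, crate M2]
2. Keeper goes back to the lower station with crate M2.  [the lower station: crate K7, crate M2, crate R2, crate R3, crate R6, crate R7 | the upper station: crate K1]
3. Keeper goes to the upper station with crate K7 and crate M2.  [the lower station: crate R2, crate R3, crate R6, crate R7 | the upper station: crate K1, crate K7, crate M2]
4. Keeper goes back to the lower station with crate M2.  [the lower station: crate M2, crate R2, crate R3, crate R6, crate R7 | the upper station: crate K1, crate K7]
5. Keeper goes to the upper station with crate R6 and crate R7.  [the lower station: crate M2, crate R2, crate R3 | the upper station: crate K1, crate K7, crate R6, crate R7]
6. Keeper goes back to the lower station with crate K1.  [the lower station: crate K1, crate M2, crate R2, crate R3 | the upper station: crate K7, crate R6, crate R7]
7. Keeper goes to the upper station with crate M2 and crate R3.  [the lower station: crate K1, crate R2 | the upper station: crate K7, crate M2, crate R3, crate R6, crate R7]
8. Keeper goes back to the lower station with crate M2.  [the lower station: crate K1, crate M2, crate R2 | the upper station: crate K7, crate R3, crate R6, crate R7]
9. Keeper goes to the upper station with crate M2 and crate R2.  [the lower station: crate K1 | the upper station: crate K7, crate M2, crate R2, crate R3, crate R6, crate R7]
10. Keeper goes back to the lower station with crate M2.  [the lower station: crate K1, crate M2 | the upper station: crate K7, crate R2, crate R3, crate R6, crate R7]
11. Keeper goes to the upper station with crate K1 and crate M2.  [the lower station: — | the upper station: crate K1, crate K7, crate M2, crate R2, crate R3, crate R6, crate R7]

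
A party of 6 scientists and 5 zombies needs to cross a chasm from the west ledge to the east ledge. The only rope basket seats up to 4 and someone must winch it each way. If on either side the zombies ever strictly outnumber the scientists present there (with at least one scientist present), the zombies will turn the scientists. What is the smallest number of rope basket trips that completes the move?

Counting alone: each trip to the east ledge takes at most 4 across and each return brings at least 1 back, so after t trips out (and t−1 returns) at most 4t − (t−1) of the 11 are across; that first reaches 11 at t = 4, so at least 7 crossings are needed.
The plan below uses exactly 7 crossings, so it is optimal:
1. 2 zombies → the east ledge.  (the west ledge: 6S 3Z; the east ledge: 0S 2Z)
2. 1 zombie ← the west ledge.  (the west ledge: 6S 4Z; the east ledge: 0S 1Z)
3. 4 zombies → the east ledge.  (the west ledge: 6S 0Z; the east ledge: 0S 5Z)
4. 1 zombie ← the west ledge.  (the west ledge: 6S 1Z; the east ledge: 0S 4Z)
5. 4 scientists → the east ledge.  (the west ledge: 2S 1Z; the east ledge: 4S 4Z)
6. 1 zombie ← the west ledge.  (the west ledge: 2S 2Z; the east ledge: 4S 3Z)
7. 2 scientists and 2 zombies → the east ledge.  (the west ledge: 0S 0Z; the east ledge: 6S 5Z)

7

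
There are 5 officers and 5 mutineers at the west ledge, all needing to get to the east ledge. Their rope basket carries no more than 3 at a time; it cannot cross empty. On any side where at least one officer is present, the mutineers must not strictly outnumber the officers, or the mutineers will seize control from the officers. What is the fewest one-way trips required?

11

Counting alone: each trip to the east ledge takes at most 3 across and each return brings at least 1 back, so after t trips out (and t−1 returns) at most 3t − (t−1) of the 10 are across; that first reaches 10 at t = 5, so at least 9 crossings are needed.
The safety rule pushes this higher. Following every safe sequence of crossings, the most of the 10 that can be at the east ledge as the rope basket arrives there on crossing 9 is 9 — never all 10.
So no plan with fewer than 11 crossings exists, and this one achieves 11:
1. 2 mutineers → the east ledge.  (the west ledge: 5O 3M; the east ledge: 0O 2M)
2. 1 mutineer ← the west ledge.  (the west ledge: 5O 4M; the east ledge: 0O 1M)
3. 3 mutineers → the east ledge.  (the west ledge: 5O 1M; the east ledge: 0O 4M)
4. 1 mutineer ← the west ledge.  (the west ledge: 5O 2M; the east ledge: 0O 3M)
5. 3 officers → the east ledge.  (the west ledge: 2O 2M; the east ledge: 3O 3M)
6. 1 officer and 1 mutineer ← the west ledge.  (the west ledge: 3O 3M; the east ledge: 2O 2M)
7. 3 officers → the east ledge.  (the west ledge: 0O 3M; the east ledge: 5O 2M)
8. 1 mutineer ← the west ledge.  (the west ledge: 0O 4M; the east ledge: 5O 1M)
9. 2 mutineers → the east ledge.  (the west ledge: 0O 2M; the east ledge: 5O 3M)
10. 1 mutineer ← the west ledge.  (the west ledge: 0O 3M; the east ledge: 5O 2M)
11. 3 mutineers → the east ledge.  (the west ledge: 0O 0M; the east ledge: 5O 5M)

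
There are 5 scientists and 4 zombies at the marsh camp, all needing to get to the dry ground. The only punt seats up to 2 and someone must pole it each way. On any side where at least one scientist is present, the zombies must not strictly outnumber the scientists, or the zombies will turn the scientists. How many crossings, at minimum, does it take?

15

Counting alone: each trip to the dry ground takes at most 2 across and each return brings at least 1 back, so after t trips out (and t−1 returns) at most 2t − (t−1) of the 9 are across; that first reaches 9 at t = 8, so at least 15 crossings are needed.
The plan below uses exactly 15 crossings, so it is optimal:
1. 2 zombies → the dry ground.  (the marsh camp: 5S 2Z; the dry ground: 0S 2Z)
2. 1 zombie ← the marsh camp.  (the marsh camp: 5S 3Z; the dry ground: 0S 1Z)
3. 2 zombies → the dry ground.  (the marsh camp: 5S 1Z; the dry ground: 0S 3Z)
4. 1 zombie ← the marsh camp.  (the marsh camp: 5S 2Z; the dry ground: 0S 2Z)
5. 2 scientists → the dry ground.  (the marsh camp: 3S 2Z; the dry ground: 2S 2Z)
6. 1 zombie ← the marsh camp.  (the marsh camp: 3S 3Z; the dry ground: 2S 1Z)
7. 1 scientist and 1 zombie → the dry ground.  (the marsh camp: 2S 2Z; the dry ground: 3S 2Z)
8. 1 scientist ← the marsh camp.  (the marsh camp: 3S 2Z; the dry ground: 2S 2Z)
9. 1 scientist and 1 zombie → the dry ground.  (the marsh camp: 2S 1Z; the dry ground: 3S 3Z)
10. 1 zombie ← the marsh camp.  (the marsh camp: 2S 2Z; the dry ground: 3S 2Z)
11. 1 scientist and 1 zombie → the dry ground.  (the marsh camp: 1S 1Z; the dry ground: 4S 3Z)
12. 1 scientist ← the marsh camp.  (the marsh camp: 2S 1Z; the dry ground: 3S 3Z)
13. 1 scientist and 1 zombie → the dry ground.  (the marsh camp: 1S 0Z; the dry ground: 4S 4Z)
14. 1 zombie ← the marsh camp.  (the marsh camp: 1S 1Z; the dry ground: 4S 3Z)
15. 1 scientist and 1 zombie → the dry ground.  (the marsh camp: 0S 0Z; the dry ground: 5S 4Z)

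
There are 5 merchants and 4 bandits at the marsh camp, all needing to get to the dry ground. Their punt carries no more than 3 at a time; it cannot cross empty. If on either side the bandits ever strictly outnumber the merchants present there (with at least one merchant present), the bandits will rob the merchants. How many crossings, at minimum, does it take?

7

Counting alone: each trip to the dry ground takes at most 3 across and each return brings at least 1 back, so after t trips out (and t−1 returns) at most 3t − (t−1) of the 9 are across; that first reaches 9 at t = 4, so at least 7 crossings are needed.
The plan below uses exactly 7 crossings, so it is optimal:
1. 3 bandits → the dry ground.  (the marsh camp: 5M 1B; the dry ground: 0M 3B)
2. 1 bandit ← the marsh camp.  (the marsh camp: 5M 2B; the dry ground: 0M 2B)
3. 3 merchants → the dry ground.  (the marsh camp: 2M 2B; the dry ground: 3M 2B)
4. 1 merchant ← the marsh camp.  (the marsh camp: 3M 2B; the dry ground: 2M 2B)
5. 2 merchants and 1 bandit → the dry ground.  (the marsh camp: 1M 1B; the dry ground: 4M 3B)
6. 1 merchant ← the marsh camp.  (the marsh camp: 2M 1B; the dry ground: 3M 3B)
7. 2 merchants and 1 bandit → the dry ground.  (the marsh camp: 0M 0B; the dry ground: 5M 4B)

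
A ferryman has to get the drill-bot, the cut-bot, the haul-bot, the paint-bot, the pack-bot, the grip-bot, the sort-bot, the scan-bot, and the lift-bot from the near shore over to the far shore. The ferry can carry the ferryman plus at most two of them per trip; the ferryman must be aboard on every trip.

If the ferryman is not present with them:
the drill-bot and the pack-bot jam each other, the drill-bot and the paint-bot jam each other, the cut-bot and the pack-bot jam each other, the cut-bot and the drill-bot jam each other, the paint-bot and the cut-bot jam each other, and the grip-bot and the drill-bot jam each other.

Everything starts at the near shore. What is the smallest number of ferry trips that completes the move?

15

Counting alone: the ferryman can take at most 2 across per trip to the far shore, so moving all 9 needs at least 5 loaded trips out, with a return between consecutive ones — at least 9 crossings.
The safety rule pushes this higher. Following every safe sequence of crossings, the most of the 9 that can be at the far shore as the ferry arrives there on crossings 9, 11, 13 is 6, 7, 8 respectively — never all 9.
So no plan with fewer than 15 crossings exists, and this one achieves 15:
1. Ferryman goes to the far shore with the cut-bot and the drill-bot.
2. Ferryman goes back to the near shore with the drill-bot.
3. Ferryman goes to the far shore with the drill-bot and the haul-bot.
4. Ferryman goes back to the near shore with the drill-bot.
5. Ferryman goes to the far shore with the drill-bot and the grip-bot.
6. Ferryman goes back to the near shore with the drill-bot.
7. Ferryman goes to the far shore with the drill-bot and the sort-bot.
8. Ferryman goes back to the near shore with the drill-bot.
9. Ferryman goes to the far shore with the drill-bot and the scan-bot.
10. Ferryman goes back to the near shore with the drill-bot.
11. Ferryman goes to the far shore with the drill-bot and the lift-bot.
12. Ferryman goes back to the near shore with the drill-bot.
13. Ferryman goes to the far shore with the pack-bot and the paint-bot.
14. Ferryman goes back to the near shore with the cut-bot.
15. Ferryman goes to the far shore with the cut-bot and the drill-bot.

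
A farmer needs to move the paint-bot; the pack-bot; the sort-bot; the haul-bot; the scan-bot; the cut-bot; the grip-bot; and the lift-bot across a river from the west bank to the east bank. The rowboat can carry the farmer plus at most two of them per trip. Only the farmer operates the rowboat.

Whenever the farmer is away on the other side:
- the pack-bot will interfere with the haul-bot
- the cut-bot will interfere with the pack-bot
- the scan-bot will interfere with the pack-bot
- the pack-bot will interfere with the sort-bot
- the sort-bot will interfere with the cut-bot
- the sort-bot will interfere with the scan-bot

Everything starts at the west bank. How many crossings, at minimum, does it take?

13

Counting alone: the farmer can take at most 2 across per trip to the east bank, so moving all 8 needs at least 4 loaded trips out, with a return between consecutive ones — at least 7 crossings.
The safety rule pushes this higher. Following every safe sequence of crossings, the most of the 8 that can be at the east bank as the rowboat arrives there on crossings 7, 9, 11 is 5, 6, 7 respectively — never all 8.
So no plan with fewer than 13 crossings exists, and this one achieves 13:
1. Farmer goes to the east bank with the pack-bot and the sort-bot.  [the west bank: the cut-bot, the grip-bot, the haul-bot, the lift-bot, the paint-bot, the scan-bot | the east bank: the pack-bot, the sort-bot]
2. Farmer goes back to the west bank with the pack-bot.  [the west bank: the cut-bot, the grip-bot, the haul-bot, the lift-bot, the pack-bot, the paint-bot, the scan-bot | the east bank: the sort-bot]
3. Farmer goes to the east bank with the pack-bot and the paint-bot.  [the west bank: the cut-bot, the grip-bot, the haul-bot, the lift-bot, the scan-bot | the east bank: the pack-bot, the paint-bot, the sort-bot]
4. Farmer goes back to the west bank with the pack-bot.  [the west bank: the cut-bot, the grip-bot, the haul-bot, the lift-bot, the pack-bot, the scan-bot | the east bank: the paint-bot, the sort-bot]
5. Farmer goes to the east bank with the haul-bot and the pack-bot.  [the west bank: the cut-bot, the grip-bot, the lift-bot, the scan-bot | the east bank: the haul-bot, the pack-bot, the paint-bot, the sort-bot]
6. Farmer goes back to the west bank with the pack-bot.  [the west bank: the cut-bot, the grip-bot, the lift-bot, the pack-bot, the scan-bot | the east bank: the haul-bot, the paint-bot, the sort-bot]
7. Farmer goes to the east bank with the grip-bot and the pack-bot.  [the west bank: the cut-bot, the lift-bot, the scan-bot | the east bank: the grip-bot, the haul-bot, the pack-bot, the paint-bot, the sort-bot]
8. Farmer goes back to the west bank with the pack-bot.  [the west bank: the cut-bot, the lift-bot, the pack-bot, the scan-bot | the east bank: the grip-bot, the haul-bot, the paint-bot, the sort-bot]
9. Farmer goes to the east bank with the lift-bot and the pack-bot.  [the west bank: the cut-bot, the scan-bot | the east bank: the grip-bot, the haul-bot, the lift-bot, the pack-bot, the paint-bot, the sort-bot]
10. Farmer goes back to the west bank with the pack-bot.  [the west bank: the cut-bot, the pack-bot, the scan-bot | the east bank: the grip-bot, the haul-bot, the lift-bot, the paint-bot, the sort-bot]
11. Farmer goes to the east bank with the cut-bot and the scan-bot.  [the west bank: the pack-bot | the east bank: the cut-bot, the grip-bot, the haul-bot, the lift-bot, the paint-bot, the scan-bot, the sort-bot]
12. Farmer goes back to the west bank with the sort-bot.  [the west bank: the pack-bot, the sort-bot | the east bank: the cut-bot, the grip-bot, the haul-bot, the lift-bot, the paint-bot, the scan-bot]
13. Farmer goes to the east bank with the pack-bot and the sort-bot.  [the west bank: — | the east bank: the cut-bot, the grip-bot, the haul-bot, the lift-bot, the pack-bot, the paint-bot, the scan-bot, the sort-bot]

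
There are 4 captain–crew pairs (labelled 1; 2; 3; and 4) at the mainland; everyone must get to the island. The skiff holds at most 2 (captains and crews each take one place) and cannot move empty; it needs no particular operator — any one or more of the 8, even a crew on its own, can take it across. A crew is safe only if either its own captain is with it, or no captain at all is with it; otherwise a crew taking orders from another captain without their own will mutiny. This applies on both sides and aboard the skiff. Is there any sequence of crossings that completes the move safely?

Following every safe sequence of crossings from the start, the most of the 8 that can be at the island as the skiff arrives there on crossings 1, 3, 5 is 2, 3, 4 respectively; the best ever achieved is 4 of 8.
From crossing 7 on, no configuration arises that was not already reachable earlier: only 44 distinct safe configurations (who is on which side, and where the skiff is) can ever be reached, none of them has everyone across, and every continuation just revisits them. So no valid plan exists.

No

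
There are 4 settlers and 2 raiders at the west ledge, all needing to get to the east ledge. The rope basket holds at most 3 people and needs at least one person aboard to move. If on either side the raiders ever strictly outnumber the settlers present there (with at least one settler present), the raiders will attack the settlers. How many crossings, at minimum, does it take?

5

Counting alone: each trip to the east ledge takes at most 3 across and each return brings at least 1 back, so after t trips out (and t−1 returns) at most 3t − (t−1) of the 6 are across; that first reaches 6 at t = 3, so at least 5 crossings are needed.
The plan below uses exactly 5 crossings, so it is optimal:
1. 2 raiders → the east ledge.  (the west ledge: 4S 0R; the east ledge: 0S 2R)
2. 1 raider ← the west ledge.  (the west ledge: 4S 1R; the east ledge: 0S 1R)
3. 2 settlers and 1 raider → the east ledge.  (the west ledge: 2S 0R; the east ledge: 2S 2R)
4. 1 raider ← the west ledge.  (the west ledge: 2S 1R; the east ledge: 2S 1R)
5. 2 settlers and 1 raider → the east ledge.  (the west ledge: 0S 0R; the east ledge: 4S 2R)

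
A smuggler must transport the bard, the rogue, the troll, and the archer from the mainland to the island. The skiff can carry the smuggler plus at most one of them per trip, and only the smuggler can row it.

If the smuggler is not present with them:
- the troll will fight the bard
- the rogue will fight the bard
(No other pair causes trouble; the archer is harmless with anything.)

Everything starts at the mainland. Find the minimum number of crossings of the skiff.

9

Counting alone: the smuggler can take at most 1 across per trip to the island, so moving all 4 needs at least 4 loaded trips out, with a return between consecutive ones — at least 7 crossings.
The safety rule pushes this higher. Following every safe sequence of crossings, the most of the 4 that can be at the island as the skiff arrives there on crossing 7 is 3 — never all 4.
So no plan with fewer than 9 crossings exists, and this one achieves 9:
1. Smuggler goes to the island with the bard.
2. Smuggler goes back to the mainland alone.
3. Smuggler goes to the island with the rogue.
4. Smuggler goes back to the mainland with the bard.
5. Smuggler goes to the island with the troll.
6. Smuggler goes back to the mainland alone.
7. Smuggler goes to the island with the archer.
8. Smuggler goes back to the mainland alone.
9. Smuggler goes to the island with the bard.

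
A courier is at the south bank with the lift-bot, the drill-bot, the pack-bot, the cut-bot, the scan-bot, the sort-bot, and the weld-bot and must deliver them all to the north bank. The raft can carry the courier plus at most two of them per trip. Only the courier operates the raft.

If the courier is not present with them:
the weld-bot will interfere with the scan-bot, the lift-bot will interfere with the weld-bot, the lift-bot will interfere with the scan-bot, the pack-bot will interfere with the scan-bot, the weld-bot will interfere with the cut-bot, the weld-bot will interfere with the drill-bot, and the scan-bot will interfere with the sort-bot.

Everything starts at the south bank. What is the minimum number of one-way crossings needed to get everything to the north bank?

Counting alone: the courier can take at most 2 across per trip to the north bank, so moving all 7 needs at least 4 loaded trips out, with a return between consecutive ones — at least 7 crossings.
The safety rule pushes this higher. Following every safe sequence of crossings, the most of the 7 that can be at the north bank as the raft arrives there on crossings 7, 9 is 5, 6 respectively — never all 7.
So no plan with fewer than 11 crossings exists, and this one achieves 11:
1. Courier goes to the north bank with the scan-bot and the weld-bot.  [the south bank: the cut-bot, the drill-bot, the lift-bot, the pack-bot, the sort-bot | the north bank: the scan-bot, the weld-bot]
2. Courier goes back to the south bank with the scan-bot.  [the south bank: the cut-bot, the drill-bot, the lift-bot, the pack-bot, the scan-bot, the sort-bot | the north bank: the weld-bot]
3. Courier goes to the north bank with the drill-bot and the scan-bot.  [the south bank: the cut-bot, the lift-bot, the pack-bot, the sort-bot | the north bank: the drill-bot, the scan-bot, the weld-bot]
4. Courier goes back to the south bank with the weld-bot.  [the south bank: the cut-bot, the lift-bot, the pack-bot, the sort-bot, the weld-bot | the north bank: the drill-bot, the scan-bot]
5. Courier goes to the north bank with the cut-bot and the lift-bot.  [the south bank: the pack-bot, the sort-bot, the weld-bot | the north bank: the cut-bot, the drill-bot, the lift-bot, the scan-bot]
6. Courier goes back to the south bank with the lift-bot.  [the south bank: the lift-bot, the pack-bot, the sort-bot, the weld-bot | the north bank: the cut-bot, the drill-bot, the scan-bot]
7. Courier goes to the north bank with the lift-bot and the pack-bot.  [the south bank: the sort-bot, the weld-bot | the north bank: the cut-bot, the drill-bot, the lift-bot, the pack-bot, the scan-bot]
8. Courier goes back to the south bank with the scan-bot.  [the south bank: the scan-bot, the sort-bot, the weld-bot | the north bank: the cut-bot, the drill-bot, the lift-bot, the pack-bot]
9. Courier goes to the north bank with the scan-bot and the sort-bot.  [the south bank: the weld-bot | the north bank: the cut-bot, the drill-bot, the lift-bot, the pack-bot, the scan-bot, the sort-bot]
10. Courier goes back to the south bank with the scan-bot.  [the south bank: the scan-bot, the weld-bot | the north bank: the cut-bot, the drill-bot, the lift-bot, the pack-bot, the sort-bot]
11. Courier goes to the north bank with the scan-bot and the weld-bot.  [the south bank: — | the north bank: the cut-bot, the drill-bot, the lift-bot, the pack-bot, the scan-bot, the sort-bot, the weld-bot]

11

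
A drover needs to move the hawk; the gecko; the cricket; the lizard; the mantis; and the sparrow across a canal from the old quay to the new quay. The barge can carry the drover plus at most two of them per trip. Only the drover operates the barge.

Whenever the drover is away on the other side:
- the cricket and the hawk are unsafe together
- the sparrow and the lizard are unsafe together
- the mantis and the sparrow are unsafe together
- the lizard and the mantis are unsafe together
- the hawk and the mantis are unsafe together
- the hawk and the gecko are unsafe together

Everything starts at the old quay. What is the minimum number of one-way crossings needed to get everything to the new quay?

Whatever the first load, the items left behind include a forbidden pair without the drover. No opening move is safe, so no plan exists.

impossible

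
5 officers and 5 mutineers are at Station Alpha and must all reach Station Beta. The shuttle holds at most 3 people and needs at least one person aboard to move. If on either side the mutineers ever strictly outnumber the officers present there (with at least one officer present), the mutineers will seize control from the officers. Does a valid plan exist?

1. 2 mutineers → Station Beta.  (Station Alpha: 5O 3M; Station Beta: 0O 2M)
2. 1 mutineer ← Station Alpha.  (Station Alpha: 5O 4M; Station Beta: 0O 1M)
3. 3 mutineers → Station Beta.  (Station Alpha: 5O 1M; Station Beta: 0O 4M)
4. 1 mutineer ← Station Alpha.  (Station Alpha: 5O 2M; Station Beta: 0O 3M)
5. 3 officers → Station Beta.  (Station Alpha: 2O 2M; Station Beta: 3O 3M)
6. 1 officer and 1 mutineer ← Station Alpha.  (Station Alpha: 3O 3M; Station Beta: 2O 2M)
7. 3 officers → Station Beta.  (Station Alpha: 0O 3M; Station Beta: 5O 2M)
8. 1 mutineer ← Station Alpha.  (Station Alpha: 0O 4M; Station Beta: 5O 1M)
9. 2 mutineers → Station Beta.  (Station Alpha: 0O 2M; Station Beta: 5O 3M)
10. 1 mutineer ← Station Alpha.  (Station Alpha: 0O 3M; Station Beta: 5O 2M)
11. 3 mutineers → Station Beta.  (Station Alpha: 0O 0M; Station Beta: 5O 5M)

Yes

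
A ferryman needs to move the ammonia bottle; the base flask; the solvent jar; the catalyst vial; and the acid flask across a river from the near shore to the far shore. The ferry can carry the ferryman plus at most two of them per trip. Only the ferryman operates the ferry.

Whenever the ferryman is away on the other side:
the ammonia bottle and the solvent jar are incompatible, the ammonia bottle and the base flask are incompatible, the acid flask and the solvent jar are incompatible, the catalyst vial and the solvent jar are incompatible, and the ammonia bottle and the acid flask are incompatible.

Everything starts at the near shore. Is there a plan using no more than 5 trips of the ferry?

Counting alone: the ferryman can take at most 2 across per trip to the far shore, so moving all 5 needs at least 3 loaded trips out, with a return between consecutive ones — at least 5 crossings.
The safety rule pushes this higher. Following every safe sequence of crossings, the most of the 5 that can be at the far shore as the ferry arrives there on crossing 5 is 4 — never all 5.
So the move cannot be finished within 5 crossings. (The shortest complete plan takes 7:)
1. Ferryman goes to the far shore with the ammonia bottle and the solvent jar.  [the near shore: the acid flask, the base flask, the catalyst vial | the far shore: the ammonia bottle, the solvent jar]
2. Ferryman goes back to the near shore with the ammonia bottle.  [the near shore: the acid flask, the ammonia bottle, the base flask, the catalyst vial | the far shore: the solvent jar]
3. Ferryman goes to the far shore with the ammonia bottle and the base flask.  [the near shore: the acid flask, the catalyst vial | the far shore: the ammonia bottle, the base flask, the solvent jar]
4. Ferryman goes back to the near shore with the ammonia bottle.  [the near shore: the acid flask, the ammonia bottle, the catalyst vial | the far shore: the base flask, the solvent jar]
5. Ferryman goes to the far shore with the acid flask and the catalyst vial.  [the near shore: the ammonia bottle | the far shore: the acid flask, the base flask, the catalyst vial, the solvent jar]
6. Ferryman goes back to the near shore with the solvent jar.  [the near shore: the ammonia bottle, the solvent jar | the far shore: the acid flask, the base flask, the catalyst vial]
7. Ferryman goes to the far shore with the ammonia bottle and the solvent jar.  [the near shore: — | the far shore: the acid flask, the ammonia bottle, the base flask, the catalyst vial, the solvent jar]

No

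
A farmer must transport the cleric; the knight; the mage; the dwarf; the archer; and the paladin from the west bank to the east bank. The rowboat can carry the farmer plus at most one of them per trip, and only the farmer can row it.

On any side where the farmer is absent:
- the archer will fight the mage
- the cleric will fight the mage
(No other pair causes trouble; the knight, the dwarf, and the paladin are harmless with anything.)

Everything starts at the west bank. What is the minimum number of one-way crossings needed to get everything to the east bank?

Counting alone: the farmer can take at most 1 across per trip to the east bank, so moving all 6 needs at least 6 loaded trips out, with a return between consecutive ones — at least 11 crossings.
The safety rule pushes this higher. Following every safe sequence of crossings, the most of the 6 that can be at the east bank as the rowboat arrives there on crossing 11 is 5 — never all 6.
So no plan with fewer than 13 crossings exists, and this one achieves 13:
1. Farmer goes to the east bank with the mage.  [the west bank: the archer, the cleric, the dwarf, the knight, the paladin | the east bank: the mage]
2. Farmer goes back to the west bank alone.  [the west bank: the archer, the cleric, the dwarf, the knight, the paladin | the east bank: the mage]
3. Farmer goes to the east bank with the cleric.  [the west bank: the archer, the dwarf, the knight, the paladin | the east bank: the cleric, the mage]
4. Farmer goes back to the west bank with the mage.  [the west bank: the archer, the dwarf, the knight, the mage, the paladin | the east bank: the cleric]
5. Farmer goes to the east bank with the archer.  [the west bank: the dwarf, the knight, the mage, the paladin | the east bank: the archer, the cleric]
6. Farmer goes back to the west bank alone.  [the west bank: the dwarf, the knight, the mage, the paladin | the east bank: the archer, the cleric]
7. Farmer goes to the east bank with the knight.  [the west bank: the dwarf, the mage, the paladin | the east bank: the archer, the cleric, the knight]
8. Farmer goes back to the west bank alone.  [the west bank: the dwarf, the mage, the paladin | the east bank: the archer, the cleric, the knight]
9. Farmer goes to the east bank with the dwarf.  [the west bank: the mage, the paladin | the east bank: the archer, the cleric, the dwarf, the knight]
10. Farmer goes back to the west bank alone.  [the west bank: the mage, the paladin | the east bank: the archer, the cleric, the dwarf, the knight]
11. Farmer goes to the east bank with the paladin.  [the west bank: the mage | the east bank: the archer, the cleric, the dwarf, the knight, the paladin]
12. Farmer goes back to the west bank alone.  [the west bank: the mage | the east bank: the archer, the cleric, the dwarf, the knight, the paladin]
13. Farmer goes to the east bank with the mage.  [the west bank: — | the east bank: the archer, the cleric, the dwarf, the knight, the mage, the paladin]

13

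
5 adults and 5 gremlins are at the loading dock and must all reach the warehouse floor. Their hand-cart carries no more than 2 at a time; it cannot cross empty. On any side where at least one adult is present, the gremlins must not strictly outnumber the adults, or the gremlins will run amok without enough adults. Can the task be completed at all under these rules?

Following every safe sequence of crossings from the start, the most of the 10 that can be at the warehouse floor as the hand-cart arrives there on crossings 1, 3, 5, 7 is 2, 3, 4, 5 respectively; the best ever achieved is 5 of 10.
From crossing 9 on, no configuration arises that was not already reachable earlier: only 13 distinct safe configurations (who is on which side, and where the hand-cart is) can ever be reached, none of them has everyone across, and every continuation just revisits them. They are: 0 adults + 0 gremlins across (hand-cart back at the start); 0 adults + 1 gremlin across (hand-cart there); 0 adults + 1 gremlin across (hand-cart back at the start); 0 adults + 2 gremlins across (hand-cart there); 0 adults + 2 gremlins across (hand-cart back at the start); 0 adults + 3 gremlins across (hand-cart there); 0 adults + 3 gremlins across (hand-cart back at the start); 0 adults + 4 gremlins across (hand-cart there); 0 adults + 4 gremlins across (hand-cart back at the start); 0 adults + 5 gremlins across (hand-cart there); 1 adult + 1 gremlin across (hand-cart there); 1 adult + 1 gremlin across (hand-cart back at the start); 2 adults + 2 gremlins across (hand-cart there). So no valid plan exists.

No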